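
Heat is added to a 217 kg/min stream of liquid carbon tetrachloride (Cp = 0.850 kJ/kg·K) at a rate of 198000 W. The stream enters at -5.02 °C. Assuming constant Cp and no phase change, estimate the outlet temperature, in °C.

Q = 198000 W = 11880 kJ/min
ΔT = Q/(ṁ·Cp) = 11880/(217×0.850) = 64.408 K
T_out = -5.02 + 64.408 = 59.388 °C

T_out = 59.4 °C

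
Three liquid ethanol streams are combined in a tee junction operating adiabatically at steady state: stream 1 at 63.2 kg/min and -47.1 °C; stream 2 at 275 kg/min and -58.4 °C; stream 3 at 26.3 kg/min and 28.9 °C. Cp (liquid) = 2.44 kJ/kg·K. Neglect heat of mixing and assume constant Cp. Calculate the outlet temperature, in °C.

T_out = -50.1 °C

Energy balance with Q = 0: Σ ṁᵢCp,ᵢ(T_out − Tᵢ) = 0
T_out = Σ ṁᵢCp,ᵢTᵢ / Σ ṁᵢCp,ᵢ
      = -44595 / 889.38 = -50.142 °C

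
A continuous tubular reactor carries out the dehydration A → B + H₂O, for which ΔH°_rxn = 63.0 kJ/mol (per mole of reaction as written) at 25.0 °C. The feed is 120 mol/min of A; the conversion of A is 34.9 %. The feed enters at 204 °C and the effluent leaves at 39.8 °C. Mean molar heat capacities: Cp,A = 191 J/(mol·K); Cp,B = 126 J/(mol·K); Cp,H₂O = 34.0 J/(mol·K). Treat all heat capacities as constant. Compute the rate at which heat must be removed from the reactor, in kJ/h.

Q_out = 68700 kJ/h

Extent of reaction ξ = 0.349 × 120 = 41.88 mol/min
Reaction term: ξ·ΔH°_rxn = 41.88 × 63.0 = 2638.4 kJ/min
Sensible, feed 204→25 °C: -4102.7 kJ/min
Outlet flows (mol/min): A 78.12, B 41.88, H₂O 41.88
Sensible, products 25→39.8 °C: 320 kJ/min
Q = ΔH = -1144.2 kJ/min = -19.071 kW
Heat removed = 68654 kJ/h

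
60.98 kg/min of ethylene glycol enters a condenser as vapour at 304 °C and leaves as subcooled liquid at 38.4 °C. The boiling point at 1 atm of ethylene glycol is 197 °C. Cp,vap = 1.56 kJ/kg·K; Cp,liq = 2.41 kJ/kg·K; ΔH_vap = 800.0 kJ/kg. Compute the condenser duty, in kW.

Q_c = 1370 kW

vapour 304→197 °C: -166.92 kJ/kg
condensation at 197 °C: -800 kJ/kg
liquid 197→38.4 °C: -382.23 kJ/kg
Δh = -166.92 + -800 + -382.23 = -1349.1 kJ/kg
Q = ṁ·Δh = 60.98 kg/min × -1349.1 kJ/kg = -82271 kJ/min
|Q| = 1371.2 kW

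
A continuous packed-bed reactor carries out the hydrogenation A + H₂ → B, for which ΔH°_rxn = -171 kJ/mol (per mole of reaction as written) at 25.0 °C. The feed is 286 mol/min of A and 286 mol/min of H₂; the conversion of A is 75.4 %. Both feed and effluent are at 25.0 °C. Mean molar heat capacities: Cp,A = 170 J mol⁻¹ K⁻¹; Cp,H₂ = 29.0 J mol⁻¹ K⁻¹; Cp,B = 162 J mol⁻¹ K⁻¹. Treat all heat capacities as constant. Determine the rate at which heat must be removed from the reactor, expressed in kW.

Q_out = 615 kW

Extent of reaction ξ = 0.754 × 286 = 215.64 mol/min
Reaction term: ξ·ΔH°_rxn = 215.64 × -171 = -36875 kJ/min
Q = ΔH = -36875 kJ/min = -614.59 kW
Heat removed = 614.59 kW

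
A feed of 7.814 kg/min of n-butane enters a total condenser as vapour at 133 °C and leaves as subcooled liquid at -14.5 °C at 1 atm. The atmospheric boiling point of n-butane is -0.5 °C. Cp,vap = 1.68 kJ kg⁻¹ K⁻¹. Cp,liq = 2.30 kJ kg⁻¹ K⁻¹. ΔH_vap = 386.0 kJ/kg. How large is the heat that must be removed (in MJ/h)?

Q_c = 301 MJ/h

vapour 133→-0.5 °C: -224.28 kJ/kg
condensation at -0.5 °C: -386 kJ/kg
liquid -0.5→-14.5 °C: -32.2 kJ/kg
Δh = -224.28 + -386 + -32.2 = -642.48 kJ/kg
Q = ṁ·Δh = 7.814 kg/min × -642.48 kJ/kg = -5020.3 kJ/min
|Q| = 83.672 kW = 301.22 MJ/h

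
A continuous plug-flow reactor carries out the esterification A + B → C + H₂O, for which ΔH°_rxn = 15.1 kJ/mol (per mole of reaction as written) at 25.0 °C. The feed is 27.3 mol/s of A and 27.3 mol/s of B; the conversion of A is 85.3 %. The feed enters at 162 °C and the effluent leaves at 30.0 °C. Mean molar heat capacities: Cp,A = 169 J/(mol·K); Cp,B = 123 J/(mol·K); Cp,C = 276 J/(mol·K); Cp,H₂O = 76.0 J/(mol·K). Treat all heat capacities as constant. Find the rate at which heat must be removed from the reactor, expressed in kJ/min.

Q_out = 41600 kJ/min

Extent of reaction ξ = 0.853 × 27.3 = 23.287 mol/s
Reaction term: ξ·ΔH°_rxn = 23.287 × 15.1 = 351.63 kJ/s
Sensible, feed 162→25 °C: -1092.1 kJ/s
Outlet flows (mol/s): A 4.0131, B 4.0131, C 23.287, H₂O 23.287
Sensible, products 25→30.0 °C: 46.844 kJ/s
Q = ΔH = -693.63 kJ/s = -693.63 kW
Heat removed = 41618 kJ/min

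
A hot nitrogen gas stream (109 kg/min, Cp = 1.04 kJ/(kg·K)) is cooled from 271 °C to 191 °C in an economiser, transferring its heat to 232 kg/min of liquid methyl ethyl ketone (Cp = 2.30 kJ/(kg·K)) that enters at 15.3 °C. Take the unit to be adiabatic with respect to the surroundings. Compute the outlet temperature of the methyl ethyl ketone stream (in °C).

Heat released by hot stream: Q = 109 × 1.04 × (271 − 191) = 9068.8 kJ/min
Energy balance on cold side (adiabatic exchanger): Q = ṁ_c·Cp_c·(T_c,out − T_c,in)
T_c,out = 15.3 + 9068.8/(232 × 2.30) = 32.296 °C

T_c,out = 32.3 °C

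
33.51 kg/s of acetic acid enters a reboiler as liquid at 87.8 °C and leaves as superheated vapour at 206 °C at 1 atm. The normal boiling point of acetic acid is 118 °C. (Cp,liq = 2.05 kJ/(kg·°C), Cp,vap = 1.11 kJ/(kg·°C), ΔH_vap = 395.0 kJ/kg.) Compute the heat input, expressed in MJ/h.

Q = 66900 MJ/h

liquid 87.8→118 °C: 61.91 kJ/kg
vaporisation at 118 °C: 395 kJ/kg
vapour 118→206 °C: 97.68 kJ/kg
Δh = 61.91 + 395 + 97.68 = 554.59 kJ/kg
Q = ṁ·Δh = 33.51 kg/s × 554.59 kJ/kg = 18584 kJ/s
|Q| = 18584 kW = 66904 MJ/h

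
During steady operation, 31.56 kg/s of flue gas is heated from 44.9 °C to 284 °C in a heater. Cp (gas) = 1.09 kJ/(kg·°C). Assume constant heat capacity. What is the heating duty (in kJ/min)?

Q = ṁ·Cp·ΔT = 31.56 × 1.09 × (284 − 44.9) = 8225.1 kJ/s
Heating duty = 493510 kJ/min

Q = 494000 kJ/min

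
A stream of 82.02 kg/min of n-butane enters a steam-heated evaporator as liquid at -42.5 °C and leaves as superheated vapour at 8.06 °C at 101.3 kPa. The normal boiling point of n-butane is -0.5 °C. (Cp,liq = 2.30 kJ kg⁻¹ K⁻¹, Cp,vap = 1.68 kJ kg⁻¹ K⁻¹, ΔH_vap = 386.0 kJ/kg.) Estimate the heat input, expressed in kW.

Q = 679 kW

liquid -42.5→-0.5 °C: 96.6 kJ/kg
vaporisation at -0.5 °C: 386 kJ/kg
vapour -0.5→8.06 °C: 14.381 kJ/kg
Δh = 96.6 + 386 + 14.381 = 496.98 kJ/kg
Q = ṁ·Δh = 82.02 kg/min × 496.98 kJ/kg = 40762 kJ/min
|Q| = 679.37 kW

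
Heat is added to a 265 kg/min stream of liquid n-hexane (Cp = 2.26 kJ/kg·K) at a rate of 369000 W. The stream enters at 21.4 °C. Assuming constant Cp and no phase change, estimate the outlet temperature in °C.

T_out = 58.4 °C

Q = 369000 W = 22140 kJ/min
ΔT = Q/(ṁ·Cp) = 22140/(265×2.26) = 36.968 K
T_out = 21.4 + 36.968 = 58.368 °C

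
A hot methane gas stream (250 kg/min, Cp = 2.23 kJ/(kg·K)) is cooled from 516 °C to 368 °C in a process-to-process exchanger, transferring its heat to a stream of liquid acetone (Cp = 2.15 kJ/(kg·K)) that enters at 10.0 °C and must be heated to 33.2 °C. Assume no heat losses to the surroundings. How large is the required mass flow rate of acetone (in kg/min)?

ṁ_c = 1650 kg/min

Heat released by hot stream: Q = 250 × 2.23 × (516 − 368) = 82510 kJ/min
Energy balance on cold side (adiabatic exchanger): Q = ṁ_c·Cp_c·(T_c,out − T_c,in)
ṁ_c = 82510 / [2.15 × (33.2 − 10.0)] = 1654.2 kg/min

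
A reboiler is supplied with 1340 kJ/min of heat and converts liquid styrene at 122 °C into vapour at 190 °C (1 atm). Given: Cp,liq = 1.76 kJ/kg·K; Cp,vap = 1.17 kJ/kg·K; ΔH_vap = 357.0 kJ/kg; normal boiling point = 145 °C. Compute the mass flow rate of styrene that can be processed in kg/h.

Δh = 1.76×(145−122) + 357.0 + 1.17×(190−145) = 450.13 kJ/kg
Q = 1340 kJ/min = 22.333 kJ/s = 80400 kJ/h
ṁ = Q/Δh = 80400 / 450.13 = 178.62 kg/h

ṁ = 179 kg/h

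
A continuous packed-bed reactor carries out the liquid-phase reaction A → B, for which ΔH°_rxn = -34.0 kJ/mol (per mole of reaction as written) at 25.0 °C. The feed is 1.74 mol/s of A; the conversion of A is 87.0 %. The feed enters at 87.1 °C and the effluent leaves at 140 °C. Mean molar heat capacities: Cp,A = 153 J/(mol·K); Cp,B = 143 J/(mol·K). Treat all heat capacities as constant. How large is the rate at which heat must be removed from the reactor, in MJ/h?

Extent of reaction ξ = 0.870 × 1.74 = 1.5138 mol/s
Reaction term: ξ·ΔH°_rxn = 1.5138 × -34.0 = -51.469 kJ/s
Sensible, feed 87.1→25 °C: -16.532 kJ/s
Outlet flows (mol/s): A 0.2262, B 1.5138
Sensible, products 25→140 °C: 28.874 kJ/s
Q = ΔH = -39.127 kJ/s = -39.127 kW
Heat removed = 140.86 MJ/h

Q_out = 141 MJ/h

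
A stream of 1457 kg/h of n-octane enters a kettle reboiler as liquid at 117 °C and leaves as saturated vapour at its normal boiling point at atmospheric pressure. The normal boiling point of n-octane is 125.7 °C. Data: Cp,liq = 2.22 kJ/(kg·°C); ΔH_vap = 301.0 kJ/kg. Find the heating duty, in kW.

Q = 130 kW

liquid 117→125.7 °C: 19.314 kJ/kg
vaporisation at 125.7 °C: 301 kJ/kg
Δh = 19.314 + 301 = 320.31 kJ/kg
Q = ṁ·Δh = 1457 kg/h × 320.31 kJ/kg = 466700 kJ/h
|Q| = 129.64 kW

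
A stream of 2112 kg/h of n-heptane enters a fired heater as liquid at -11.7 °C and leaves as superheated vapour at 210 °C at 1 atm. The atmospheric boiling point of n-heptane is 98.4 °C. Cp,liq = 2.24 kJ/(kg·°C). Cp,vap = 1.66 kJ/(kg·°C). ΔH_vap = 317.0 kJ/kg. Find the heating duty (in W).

liquid -11.7→98.4 °C: 246.62 kJ/kg
vaporisation at 98.4 °C: 317 kJ/kg
vapour 98.4→210 °C: 185.26 kJ/kg
Δh = 246.62 + 317 + 185.26 = 748.88 kJ/kg
Q = ṁ·Δh = 2112 kg/h × 748.88 kJ/kg = 1.5816e+06 kJ/h
|Q| = 439.34 kW = 439340 W

Q = 439000 W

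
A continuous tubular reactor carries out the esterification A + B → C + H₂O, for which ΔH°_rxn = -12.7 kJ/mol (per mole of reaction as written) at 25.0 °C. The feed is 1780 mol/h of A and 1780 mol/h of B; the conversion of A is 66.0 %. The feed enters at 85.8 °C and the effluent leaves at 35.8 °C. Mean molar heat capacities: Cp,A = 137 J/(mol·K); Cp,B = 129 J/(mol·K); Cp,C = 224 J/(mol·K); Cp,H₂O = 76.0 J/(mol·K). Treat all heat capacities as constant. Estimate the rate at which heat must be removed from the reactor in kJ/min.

Extent of reaction ξ = 0.660 × 1780 = 1174.8 mol/h
Reaction term: ξ·ΔH°_rxn = 1174.8 × -12.7 = -14920 kJ/h
Sensible, feed 85.8→25 °C: -28788 kJ/h
Outlet flows (mol/h): A 605.2, B 605.2, C 1174.8, H₂O 1174.8
Sensible, products 25→35.8 °C: 5545 kJ/h
Q = ΔH = -38163 kJ/h = -10.601 kW
Heat removed = 636.04 kJ/min

Q_out = 636 kJ/min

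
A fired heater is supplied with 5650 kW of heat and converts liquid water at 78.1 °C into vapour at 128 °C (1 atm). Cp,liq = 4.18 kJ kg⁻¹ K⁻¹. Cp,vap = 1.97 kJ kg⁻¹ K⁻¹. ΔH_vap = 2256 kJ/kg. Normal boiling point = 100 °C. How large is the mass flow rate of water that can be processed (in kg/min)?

ṁ = 141 kg/min

Δh = 4.18×(100−78.1) + 2256 + 1.97×(128−100) = 2402.7 kJ/kg
Q = 5650 kW = 5650 kJ/s = 339000 kJ/min
ṁ = Q/Δh = 339000 / 2402.7 = 141.09 kg/min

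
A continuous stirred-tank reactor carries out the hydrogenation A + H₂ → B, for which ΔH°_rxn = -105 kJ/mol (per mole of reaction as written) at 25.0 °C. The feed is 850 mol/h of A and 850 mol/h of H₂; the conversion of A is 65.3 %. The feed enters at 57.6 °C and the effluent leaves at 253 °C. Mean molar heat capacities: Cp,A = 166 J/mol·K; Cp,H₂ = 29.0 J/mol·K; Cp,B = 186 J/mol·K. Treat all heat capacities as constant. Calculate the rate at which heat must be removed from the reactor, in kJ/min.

Extent of reaction ξ = 0.653 × 850 = 555.05 mol/h
Reaction term: ξ·ΔH°_rxn = 555.05 × -105 = -58280 kJ/h
Sensible, feed 57.6→25 °C: -5403.4 kJ/h
Outlet flows (mol/h): A 294.95, H₂ 294.95, B 555.05
Sensible, products 25→253 °C: 36652 kJ/h
Q = ΔH = -27032 kJ/h = -7.5088 kW
Heat removed = 450.53 kJ/min

Q_out = 451 kJ/min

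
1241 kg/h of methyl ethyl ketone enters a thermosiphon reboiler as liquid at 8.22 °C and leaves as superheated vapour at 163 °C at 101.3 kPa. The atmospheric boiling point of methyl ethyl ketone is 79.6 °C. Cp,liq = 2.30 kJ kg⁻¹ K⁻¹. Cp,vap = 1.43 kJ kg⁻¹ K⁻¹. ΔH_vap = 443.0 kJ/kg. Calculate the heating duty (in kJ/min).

Q = 15000 kJ/min

liquid 8.22→79.6 °C: 164.17 kJ/kg
vaporisation at 79.6 °C: 443 kJ/kg
vapour 79.6→163 °C: 119.26 kJ/kg
Δh = 164.17 + 443 + 119.26 = 726.44 kJ/kg
Q = ṁ·Δh = 1241 kg/h × 726.44 kJ/kg = 901510 kJ/h
|Q| = 250.42 kW = 15025 kJ/min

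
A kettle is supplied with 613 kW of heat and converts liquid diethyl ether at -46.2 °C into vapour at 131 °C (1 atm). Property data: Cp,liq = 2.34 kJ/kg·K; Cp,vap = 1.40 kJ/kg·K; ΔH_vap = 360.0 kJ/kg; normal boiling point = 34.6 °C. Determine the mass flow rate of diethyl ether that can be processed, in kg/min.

Δh = 2.34×(34.6−-46.2) + 360.0 + 1.40×(131−34.6) = 684.03 kJ/kg
Q = 613 kW = 613 kJ/s = 36780 kJ/min
ṁ = Q/Δh = 36780 / 684.03 = 53.769 kg/min

ṁ = 53.8 kg/min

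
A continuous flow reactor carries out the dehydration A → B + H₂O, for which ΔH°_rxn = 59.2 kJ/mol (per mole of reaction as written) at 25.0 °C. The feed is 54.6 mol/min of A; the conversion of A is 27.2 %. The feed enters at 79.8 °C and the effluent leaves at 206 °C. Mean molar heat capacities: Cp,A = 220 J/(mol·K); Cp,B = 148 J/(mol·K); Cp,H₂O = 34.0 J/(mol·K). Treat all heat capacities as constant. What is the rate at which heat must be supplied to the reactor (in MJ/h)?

Q_in = 138 MJ/h

Extent of reaction ξ = 0.272 × 54.6 = 14.851 mol/min
Reaction term: ξ·ΔH°_rxn = 14.851 × 59.2 = 879.19 kJ/min
Sensible, feed 79.8→25 °C: -658.26 kJ/min
Outlet flows (mol/min): A 39.749, B 14.851, H₂O 14.851
Sensible, products 25→206 °C: 2072 kJ/min
Q = ΔH = 2293 kJ/min = 38.216 kW
Heat supplied = 137.58 MJ/h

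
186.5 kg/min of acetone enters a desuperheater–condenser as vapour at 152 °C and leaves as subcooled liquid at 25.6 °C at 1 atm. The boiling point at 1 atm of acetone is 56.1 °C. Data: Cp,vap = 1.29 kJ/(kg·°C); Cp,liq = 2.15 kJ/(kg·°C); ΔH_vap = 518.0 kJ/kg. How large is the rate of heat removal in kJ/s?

Q_c = 2200 kJ/s

vapour 152→56.1 °C: -123.71 kJ/kg
condensation at 56.1 °C: -518 kJ/kg
liquid 56.1→25.6 °C: -65.575 kJ/kg
Δh = -123.71 + -518 + -65.575 = -707.29 kJ/kg
Q = ṁ·Δh = 186.5 kg/min × -707.29 kJ/kg = -131910 kJ/min
|Q| = 2198.5 kW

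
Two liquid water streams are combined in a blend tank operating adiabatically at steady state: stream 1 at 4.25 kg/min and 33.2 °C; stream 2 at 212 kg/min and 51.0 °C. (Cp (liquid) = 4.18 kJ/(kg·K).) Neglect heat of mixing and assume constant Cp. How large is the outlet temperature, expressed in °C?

No heat crosses the boundary, so H_out = H_in.
Σ ṁᵢCp,ᵢTᵢ = 4.25×4.18×33.2 + 212×4.18×51.0 = 45784
Σ ṁᵢCp,ᵢ = 4.25×4.18 + 212×4.18 = 903.92
T_out = 45784 / 903.92 = 50.65 °C

T_out = 50.7 °C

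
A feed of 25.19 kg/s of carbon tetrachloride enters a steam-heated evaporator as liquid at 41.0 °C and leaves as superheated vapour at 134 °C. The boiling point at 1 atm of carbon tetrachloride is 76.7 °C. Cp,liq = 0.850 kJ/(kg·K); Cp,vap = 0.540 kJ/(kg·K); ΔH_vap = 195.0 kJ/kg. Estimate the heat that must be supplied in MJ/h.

liquid 41.0→76.7 °C: 30.345 kJ/kg
vaporisation at 76.7 °C: 195 kJ/kg
vapour 76.7→134 °C: 30.942 kJ/kg
Δh = 30.345 + 195 + 30.942 = 256.29 kJ/kg
Q = ṁ·Δh = 25.19 kg/s × 256.29 kJ/kg = 6455.9 kJ/s
|Q| = 6455.9 kW = 23241 MJ/h

Q = 23200 MJ/h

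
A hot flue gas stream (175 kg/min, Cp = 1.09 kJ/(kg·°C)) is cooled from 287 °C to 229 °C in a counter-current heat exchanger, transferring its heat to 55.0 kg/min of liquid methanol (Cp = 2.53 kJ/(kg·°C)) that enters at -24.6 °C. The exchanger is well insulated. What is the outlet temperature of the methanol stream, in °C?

T_c,out = 54.9 °C

Heat released by hot stream: Q = 175 × 1.09 × (287 − 229) = 11064 kJ/min
Energy balance on cold side (adiabatic exchanger): Q = ṁ_c·Cp_c·(T_c,out − T_c,in)
T_c,out = -24.6 + 11064/(55.0 × 2.53) = 54.908 °C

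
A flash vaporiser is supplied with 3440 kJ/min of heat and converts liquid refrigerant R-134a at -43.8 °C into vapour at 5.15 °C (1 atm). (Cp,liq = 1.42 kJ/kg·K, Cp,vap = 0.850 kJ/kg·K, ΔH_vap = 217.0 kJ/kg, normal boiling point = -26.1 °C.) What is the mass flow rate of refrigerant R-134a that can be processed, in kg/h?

Δh = 1.42×(-26.1−-43.8) + 217.0 + 0.850×(5.15−-26.1) = 268.7 kJ/kg
Q = 3440 kJ/min = 57.333 kJ/s = 206400 kJ/h
ṁ = Q/Δh = 206400 / 268.7 = 768.15 kg/h

ṁ = 768 kg/h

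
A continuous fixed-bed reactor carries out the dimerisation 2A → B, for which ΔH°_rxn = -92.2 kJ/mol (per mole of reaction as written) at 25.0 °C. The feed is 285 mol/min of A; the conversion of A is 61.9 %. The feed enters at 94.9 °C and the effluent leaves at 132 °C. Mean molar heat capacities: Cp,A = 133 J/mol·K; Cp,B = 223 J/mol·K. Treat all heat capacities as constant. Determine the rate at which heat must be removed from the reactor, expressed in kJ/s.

Q_out = 119 kJ/s

Extent of reaction ξ = 0.619 × 285 / 2 = 88.207 mol/min
Reaction term: ξ·ΔH°_rxn = 88.207 × -92.2 = -8132.7 kJ/min
Sensible, feed 94.9→25 °C: -2649.6 kJ/min
Outlet flows (mol/min): A 108.59, B 88.207
Sensible, products 25→132 °C: 3650 kJ/min
Q = ΔH = -7132.3 kJ/min = -118.87 kW
Heat removed = 118.87 kJ/s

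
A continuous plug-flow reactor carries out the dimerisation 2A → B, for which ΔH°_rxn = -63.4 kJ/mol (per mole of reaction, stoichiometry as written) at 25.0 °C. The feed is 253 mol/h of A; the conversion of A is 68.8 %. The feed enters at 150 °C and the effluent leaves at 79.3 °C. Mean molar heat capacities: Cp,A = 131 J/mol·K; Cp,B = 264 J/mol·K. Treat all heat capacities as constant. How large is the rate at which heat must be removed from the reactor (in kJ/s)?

Extent of reaction ξ = 0.688 × 253 / 2 = 87.032 mol/h
Reaction term: ξ·ΔH°_rxn = 87.032 × -63.4 = -5517.8 kJ/h
Sensible, feed 150→25 °C: -4142.9 kJ/h
Outlet flows (mol/h): A 78.936, B 87.032
Sensible, products 25→79.3 °C: 1809.1 kJ/h
Q = ΔH = -7851.6 kJ/h = -2.181 kW
Heat removed = 2.181 kJ/s

Q_out = 2.18 kJ/s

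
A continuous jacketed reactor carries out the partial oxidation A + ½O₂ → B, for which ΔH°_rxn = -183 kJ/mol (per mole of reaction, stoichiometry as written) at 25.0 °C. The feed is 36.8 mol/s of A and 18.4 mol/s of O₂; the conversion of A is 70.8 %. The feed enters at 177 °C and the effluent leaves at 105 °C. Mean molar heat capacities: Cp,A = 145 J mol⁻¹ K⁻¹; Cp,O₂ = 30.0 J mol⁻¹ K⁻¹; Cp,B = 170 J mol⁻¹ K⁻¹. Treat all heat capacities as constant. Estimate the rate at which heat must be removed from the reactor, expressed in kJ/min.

Extent of reaction ξ = 0.708 × 36.8 = 26.054 mol/s
Reaction term: ξ·ΔH°_rxn = 26.054 × -183 = -4768 kJ/s
Sensible, feed 177→25 °C: -894.98 kJ/s
Outlet flows (mol/s): A 10.746, O₂ 5.3728, B 26.054
Sensible, products 25→105 °C: 491.88 kJ/s
Q = ΔH = -5171 kJ/s = -5171 kW
Heat removed = 310260 kJ/min

Q_out = 310000 kJ/min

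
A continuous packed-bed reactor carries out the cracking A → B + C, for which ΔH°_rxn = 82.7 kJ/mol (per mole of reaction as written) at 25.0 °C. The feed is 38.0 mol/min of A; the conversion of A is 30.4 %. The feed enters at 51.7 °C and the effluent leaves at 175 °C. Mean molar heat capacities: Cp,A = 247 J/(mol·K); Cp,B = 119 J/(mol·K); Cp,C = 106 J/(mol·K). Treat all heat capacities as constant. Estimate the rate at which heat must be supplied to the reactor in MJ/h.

Extent of reaction ξ = 0.304 × 38.0 = 11.552 mol/min
Reaction term: ξ·ΔH°_rxn = 11.552 × 82.7 = 955.35 kJ/min
Sensible, feed 51.7→25 °C: -250.61 kJ/min
Outlet flows (mol/min): A 26.448, B 11.552, C 11.552
Sensible, products 25→175 °C: 1369.8 kJ/min
Q = ΔH = 2074.5 kJ/min = 34.575 kW
Heat supplied = 124.47 MJ/h

Q_in = 124 MJ/h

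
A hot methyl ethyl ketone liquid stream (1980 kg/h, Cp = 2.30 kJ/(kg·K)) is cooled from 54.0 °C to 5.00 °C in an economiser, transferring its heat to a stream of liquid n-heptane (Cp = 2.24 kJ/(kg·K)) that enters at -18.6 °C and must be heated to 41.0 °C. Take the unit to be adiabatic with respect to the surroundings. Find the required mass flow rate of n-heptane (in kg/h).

ṁ_c = 1670 kg/h

Heat released by hot stream: Q = 1980 × 2.30 × (54.0 − 5.00) = 223150 kJ/h
Energy balance on cold side (adiabatic exchanger): Q = ṁ_c·Cp_c·(T_c,out − T_c,in)
ṁ_c = 223150 / [2.24 × (41.0 − -18.6)] = 1671.5 kg/h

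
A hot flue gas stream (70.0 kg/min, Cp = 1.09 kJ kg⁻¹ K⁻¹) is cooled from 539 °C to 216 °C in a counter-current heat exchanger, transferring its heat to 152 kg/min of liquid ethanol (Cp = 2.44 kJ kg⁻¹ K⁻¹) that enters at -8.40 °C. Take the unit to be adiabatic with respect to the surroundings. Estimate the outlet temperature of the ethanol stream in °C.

Heat released by hot stream: Q = 70.0 × 1.09 × (539 − 216) = 24645 kJ/min
Energy balance on cold side (adiabatic exchanger): Q = ṁ_c·Cp_c·(T_c,out − T_c,in)
T_c,out = -8.40 + 24645/(152 × 2.44) = 58.05 °C

T_c,out = 58.0 °C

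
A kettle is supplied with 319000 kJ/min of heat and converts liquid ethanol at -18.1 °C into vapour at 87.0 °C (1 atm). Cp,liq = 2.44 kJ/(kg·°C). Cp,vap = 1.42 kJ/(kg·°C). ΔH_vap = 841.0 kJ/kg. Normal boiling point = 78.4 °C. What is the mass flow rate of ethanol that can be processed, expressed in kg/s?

ṁ = 4.88 kg/s

Δh = 2.44×(78.4−-18.1) + 841.0 + 1.42×(87.0−78.4) = 1088.7 kJ/kg
Q = 319000 kJ/min = 5316.7 kJ/s = 5316.7 kJ/s
ṁ = Q/Δh = 5316.7 / 1088.7 = 4.8836 kg/s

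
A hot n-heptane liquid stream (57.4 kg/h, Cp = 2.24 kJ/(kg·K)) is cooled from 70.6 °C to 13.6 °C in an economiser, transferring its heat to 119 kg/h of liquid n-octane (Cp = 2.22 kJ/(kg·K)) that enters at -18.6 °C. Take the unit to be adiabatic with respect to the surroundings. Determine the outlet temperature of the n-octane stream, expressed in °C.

Heat released by hot stream: Q = 57.4 × 2.24 × (70.6 − 13.6) = 7328.8 kJ/h
Energy balance on cold side (adiabatic exchanger): Q = ṁ_c·Cp_c·(T_c,out − T_c,in)
T_c,out = -18.6 + 7328.8/(119 × 2.22) = 9.1418 °C

T_c,out = 9.14 °C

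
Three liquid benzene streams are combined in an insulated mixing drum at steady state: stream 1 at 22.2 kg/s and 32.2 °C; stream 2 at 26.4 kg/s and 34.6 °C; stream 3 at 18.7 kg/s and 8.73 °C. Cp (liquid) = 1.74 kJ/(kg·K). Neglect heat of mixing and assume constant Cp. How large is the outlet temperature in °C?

No heat crosses the boundary, so H_out = H_in.
Σ ṁᵢCp,ᵢTᵢ = 22.2×1.74×32.2 + 26.4×1.74×34.6 + 18.7×1.74×8.73 = 3117.3
Σ ṁᵢCp,ᵢ = 22.2×1.74 + 26.4×1.74 + 18.7×1.74 = 117.1
T_out = 3117.3 / 117.1 = 26.62 °C

T_out = 26.6 °C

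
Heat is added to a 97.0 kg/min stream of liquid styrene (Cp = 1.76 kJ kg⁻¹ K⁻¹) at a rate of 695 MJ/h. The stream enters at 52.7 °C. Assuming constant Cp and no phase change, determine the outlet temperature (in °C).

Q = 695 MJ/h = 11583 kJ/min
ΔT = Q/(ṁ·Cp) = 11583/(97.0×1.76) = 67.85 K
T_out = 52.7 + 67.85 = 120.55 °C

T_out = 121 °C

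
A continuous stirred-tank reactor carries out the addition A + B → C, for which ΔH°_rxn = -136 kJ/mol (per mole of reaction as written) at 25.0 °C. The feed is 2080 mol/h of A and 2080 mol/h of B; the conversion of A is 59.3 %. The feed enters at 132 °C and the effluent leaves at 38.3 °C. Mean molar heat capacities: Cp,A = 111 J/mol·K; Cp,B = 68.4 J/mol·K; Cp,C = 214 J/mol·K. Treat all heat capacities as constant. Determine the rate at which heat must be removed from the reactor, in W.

Q_out = 56200 W

Extent of reaction ξ = 0.593 × 2080 = 1233.4 mol/h
Reaction term: ξ·ΔH°_rxn = 1233.4 × -136 = -167750 kJ/h
Sensible, feed 132→25 °C: -39927 kJ/h
Outlet flows (mol/h): A 846.56, B 846.56, C 1233.4
Sensible, products 25→38.3 °C: 5530.5 kJ/h
Q = ΔH = -202140 kJ/h = -56.151 kW
Heat removed = 56151 W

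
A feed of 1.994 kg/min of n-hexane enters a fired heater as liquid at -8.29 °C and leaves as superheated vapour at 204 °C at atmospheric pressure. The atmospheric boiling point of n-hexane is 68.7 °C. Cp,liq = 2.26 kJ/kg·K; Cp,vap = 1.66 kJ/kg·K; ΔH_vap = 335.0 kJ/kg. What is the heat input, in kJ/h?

liquid -8.29→68.7 °C: 174 kJ/kg
vaporisation at 68.7 °C: 335 kJ/kg
vapour 68.7→204 °C: 224.6 kJ/kg
Δh = 174 + 335 + 224.6 = 733.6 kJ/kg
Q = ṁ·Δh = 1.994 kg/min × 733.6 kJ/kg = 1462.8 kJ/min
|Q| = 24.38 kW = 87767 kJ/h

Q = 87800 kJ/h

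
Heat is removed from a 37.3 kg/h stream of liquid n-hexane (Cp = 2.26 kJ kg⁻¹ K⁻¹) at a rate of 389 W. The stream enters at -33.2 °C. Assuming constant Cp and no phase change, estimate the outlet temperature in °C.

Q = 389 W = 1400.4 kJ/h
ΔT = Q/(ṁ·Cp) = 1400.4/(37.3×2.26) = 16.612 K
T_out = -33.2 − 16.612 = -49.812 °C

T_out = -49.8 °C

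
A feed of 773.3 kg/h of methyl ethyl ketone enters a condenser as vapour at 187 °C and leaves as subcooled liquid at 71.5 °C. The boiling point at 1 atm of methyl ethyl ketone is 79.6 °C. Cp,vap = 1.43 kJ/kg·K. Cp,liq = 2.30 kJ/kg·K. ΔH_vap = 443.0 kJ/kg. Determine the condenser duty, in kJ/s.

Q_c = 132 kJ/s

vapour 187→79.6 °C: -153.58 kJ/kg
condensation at 79.6 °C: -443 kJ/kg
liquid 79.6→71.5 °C: -18.63 kJ/kg
Δh = -153.58 + -443 + -18.63 = -615.21 kJ/kg
Q = ṁ·Δh = 773.3 kg/h × -615.21 kJ/kg = -475740 kJ/h
|Q| = 132.15 kW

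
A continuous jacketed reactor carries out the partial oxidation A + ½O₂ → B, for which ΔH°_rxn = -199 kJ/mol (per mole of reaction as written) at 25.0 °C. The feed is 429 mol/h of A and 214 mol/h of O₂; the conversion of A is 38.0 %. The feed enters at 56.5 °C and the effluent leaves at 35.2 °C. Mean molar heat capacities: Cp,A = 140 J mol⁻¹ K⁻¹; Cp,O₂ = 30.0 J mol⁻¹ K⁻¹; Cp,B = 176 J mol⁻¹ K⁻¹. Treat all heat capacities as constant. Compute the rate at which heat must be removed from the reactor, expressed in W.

Q_out = 9400 W

Extent of reaction ξ = 0.380 × 429 = 163.02 mol/h
Reaction term: ξ·ΔH°_rxn = 163.02 × -199 = -32441 kJ/h
Sensible, feed 56.5→25 °C: -2094.1 kJ/h
Outlet flows (mol/h): A 265.98, O₂ 132.49, B 163.02
Sensible, products 25→35.2 °C: 713.01 kJ/h
Q = ΔH = -33822 kJ/h = -9.395 kW
Heat removed = 9395 W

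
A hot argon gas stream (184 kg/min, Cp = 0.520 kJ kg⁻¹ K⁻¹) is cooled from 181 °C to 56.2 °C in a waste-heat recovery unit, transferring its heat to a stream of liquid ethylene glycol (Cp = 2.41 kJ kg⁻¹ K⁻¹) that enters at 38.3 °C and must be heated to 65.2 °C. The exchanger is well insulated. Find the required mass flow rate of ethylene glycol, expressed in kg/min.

Heat released by hot stream: Q = 184 × 0.520 × (181 − 56.2) = 11941 kJ/min
Energy balance on cold side (adiabatic exchanger): Q = ṁ_c·Cp_c·(T_c,out − T_c,in)
ṁ_c = 11941 / [2.41 × (65.2 − 38.3)] = 184.19 kg/min

ṁ_c = 184 kg/min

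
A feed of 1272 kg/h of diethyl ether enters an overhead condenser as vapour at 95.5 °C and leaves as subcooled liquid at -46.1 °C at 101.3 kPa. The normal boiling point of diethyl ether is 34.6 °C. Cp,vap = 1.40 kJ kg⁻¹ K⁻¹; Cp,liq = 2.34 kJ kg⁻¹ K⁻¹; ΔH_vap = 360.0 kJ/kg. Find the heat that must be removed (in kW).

Q_c = 224 kW

vapour 95.5→34.6 °C: -85.26 kJ/kg
condensation at 34.6 °C: -360 kJ/kg
liquid 34.6→-46.1 °C: -188.84 kJ/kg
Δh = -85.26 + -360 + -188.84 = -634.1 kJ/kg
Q = ṁ·Δh = 1272 kg/h × -634.1 kJ/kg = -806570 kJ/h
|Q| = 224.05 kW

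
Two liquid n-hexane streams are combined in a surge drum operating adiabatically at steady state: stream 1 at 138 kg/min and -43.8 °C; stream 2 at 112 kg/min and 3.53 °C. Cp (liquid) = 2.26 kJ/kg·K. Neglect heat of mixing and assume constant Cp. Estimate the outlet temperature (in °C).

Energy balance with Q = 0: Σ ṁᵢCp,ᵢ(T_out − Tᵢ) = 0
T_out = Σ ṁᵢCp,ᵢTᵢ / Σ ṁᵢCp,ᵢ
      = -12767 / 565 = -22.596 °C

T_out = -22.6 °C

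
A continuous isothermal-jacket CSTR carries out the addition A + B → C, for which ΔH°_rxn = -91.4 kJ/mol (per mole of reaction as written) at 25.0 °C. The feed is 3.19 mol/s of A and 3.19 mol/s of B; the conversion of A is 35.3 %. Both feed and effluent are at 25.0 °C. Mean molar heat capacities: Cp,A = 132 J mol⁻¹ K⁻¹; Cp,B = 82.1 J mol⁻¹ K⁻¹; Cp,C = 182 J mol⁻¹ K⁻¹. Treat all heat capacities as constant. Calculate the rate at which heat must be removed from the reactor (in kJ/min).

Extent of reaction ξ = 0.353 × 3.19 = 1.1261 mol/s
Reaction term: ξ·ΔH°_rxn = 1.1261 × -91.4 = -102.92 kJ/s
Q = ΔH = -102.92 kJ/s = -102.92 kW
Heat removed = 6175.4 kJ/min

Q_out = 6180 kJ/min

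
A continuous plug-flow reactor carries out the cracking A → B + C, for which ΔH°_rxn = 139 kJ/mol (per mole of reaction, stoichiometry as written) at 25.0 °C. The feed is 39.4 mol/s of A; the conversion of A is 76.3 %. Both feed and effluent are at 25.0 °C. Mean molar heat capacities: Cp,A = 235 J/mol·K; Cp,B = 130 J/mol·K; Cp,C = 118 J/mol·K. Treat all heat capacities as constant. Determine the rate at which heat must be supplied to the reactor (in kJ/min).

Extent of reaction ξ = 0.763 × 39.4 = 30.062 mol/s
Reaction term: ξ·ΔH°_rxn = 30.062 × 139 = 4178.6 kJ/s
Q = ΔH = 4178.6 kJ/s = 4178.6 kW
Heat supplied = 250720 kJ/min

Q_in = 251000 kJ/min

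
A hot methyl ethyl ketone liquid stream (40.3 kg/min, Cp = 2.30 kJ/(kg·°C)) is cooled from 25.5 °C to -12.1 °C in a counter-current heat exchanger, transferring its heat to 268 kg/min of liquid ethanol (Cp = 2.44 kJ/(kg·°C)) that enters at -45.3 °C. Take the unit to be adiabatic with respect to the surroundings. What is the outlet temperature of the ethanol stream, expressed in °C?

Heat released by hot stream: Q = 40.3 × 2.30 × (25.5 − -12.1) = 3485.1 kJ/min
Energy balance on cold side (adiabatic exchanger): Q = ṁ_c·Cp_c·(T_c,out − T_c,in)
T_c,out = -45.3 + 3485.1/(268 × 2.44) = -39.97 °C

T_c,out = -40.0 °C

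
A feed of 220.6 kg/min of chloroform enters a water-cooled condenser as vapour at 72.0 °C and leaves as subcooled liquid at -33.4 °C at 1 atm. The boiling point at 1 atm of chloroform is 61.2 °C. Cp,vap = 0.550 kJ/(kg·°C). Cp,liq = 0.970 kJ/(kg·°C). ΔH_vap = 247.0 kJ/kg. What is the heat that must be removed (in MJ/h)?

vapour 72.0→61.2 °C: -5.94 kJ/kg
condensation at 61.2 °C: -247 kJ/kg
liquid 61.2→-33.4 °C: -91.762 kJ/kg
Δh = -5.94 + -247 + -91.762 = -344.7 kJ/kg
Q = ṁ·Δh = 220.6 kg/min × -344.7 kJ/kg = -76041 kJ/min
|Q| = 1267.4 kW = 4562.5 MJ/h

Q_c = 4560 MJ/h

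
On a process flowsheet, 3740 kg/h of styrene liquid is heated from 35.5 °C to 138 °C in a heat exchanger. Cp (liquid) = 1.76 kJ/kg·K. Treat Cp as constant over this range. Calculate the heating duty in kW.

Q = ṁ·Cp·ΔT = 3740 × 1.76 × (138 − 35.5) = 674700 kJ/h
Converting: 674700 / 3600 s = 187.42 kW

Q = 187 kW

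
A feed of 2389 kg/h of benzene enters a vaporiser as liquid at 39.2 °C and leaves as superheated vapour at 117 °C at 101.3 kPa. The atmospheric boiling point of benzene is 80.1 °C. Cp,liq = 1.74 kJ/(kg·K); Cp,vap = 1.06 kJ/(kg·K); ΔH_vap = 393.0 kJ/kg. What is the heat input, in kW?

liquid 39.2→80.1 °C: 71.166 kJ/kg
vaporisation at 80.1 °C: 393 kJ/kg
vapour 80.1→117 °C: 39.114 kJ/kg
Δh = 71.166 + 393 + 39.114 = 503.28 kJ/kg
Q = ṁ·Δh = 2389 kg/h × 503.28 kJ/kg = 1.2023e+06 kJ/h
|Q| = 333.98 kW

Q = 334 kW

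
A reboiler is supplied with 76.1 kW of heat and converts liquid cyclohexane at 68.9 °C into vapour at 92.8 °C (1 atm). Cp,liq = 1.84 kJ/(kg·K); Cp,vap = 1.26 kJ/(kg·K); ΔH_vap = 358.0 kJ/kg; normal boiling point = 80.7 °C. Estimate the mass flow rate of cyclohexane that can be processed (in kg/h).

ṁ = 694 kg/h

Δh = 1.84×(80.7−68.9) + 358.0 + 1.26×(92.8−80.7) = 394.96 kJ/kg
Q = 76.1 kW = 76.1 kJ/s = 273960 kJ/h
ṁ = Q/Δh = 273960 / 394.96 = 693.64 kg/h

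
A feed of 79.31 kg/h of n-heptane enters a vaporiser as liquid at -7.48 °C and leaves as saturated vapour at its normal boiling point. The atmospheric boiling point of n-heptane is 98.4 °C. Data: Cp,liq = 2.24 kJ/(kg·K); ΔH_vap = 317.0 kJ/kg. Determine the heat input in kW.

liquid -7.48→98.4 °C: 237.17 kJ/kg
vaporisation at 98.4 °C: 317 kJ/kg
Δh = 237.17 + 317 = 554.17 kJ/kg
Q = ṁ·Δh = 79.31 kg/h × 554.17 kJ/kg = 43951 kJ/h
|Q| = 12.209 kW

Q = 12.2 kW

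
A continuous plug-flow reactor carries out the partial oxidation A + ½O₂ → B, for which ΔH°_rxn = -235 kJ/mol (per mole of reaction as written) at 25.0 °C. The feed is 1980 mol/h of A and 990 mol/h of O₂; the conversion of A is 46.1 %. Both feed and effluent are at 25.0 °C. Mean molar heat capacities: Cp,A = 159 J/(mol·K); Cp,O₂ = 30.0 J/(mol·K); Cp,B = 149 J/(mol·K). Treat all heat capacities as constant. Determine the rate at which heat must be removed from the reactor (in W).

Extent of reaction ξ = 0.461 × 1980 = 912.78 mol/h
Reaction term: ξ·ΔH°_rxn = 912.78 × -235 = -214500 kJ/h
Q = ΔH = -214500 kJ/h = -59.584 kW
Heat removed = 59584 W

Q_out = 59600 W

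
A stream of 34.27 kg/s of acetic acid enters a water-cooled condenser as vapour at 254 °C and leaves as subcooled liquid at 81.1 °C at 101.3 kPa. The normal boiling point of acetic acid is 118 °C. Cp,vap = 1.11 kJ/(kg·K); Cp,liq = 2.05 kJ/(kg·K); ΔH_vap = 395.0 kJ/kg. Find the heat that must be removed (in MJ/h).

Q_c = 76700 MJ/h

vapour 254→118 °C: -150.96 kJ/kg
condensation at 118 °C: -395 kJ/kg
liquid 118→81.1 °C: -75.645 kJ/kg
Δh = -150.96 + -395 + -75.645 = -621.61 kJ/kg
Q = ṁ·Δh = 34.27 kg/s × -621.61 kJ/kg = -21302 kJ/s
|Q| = 21302 kW = 76689 MJ/h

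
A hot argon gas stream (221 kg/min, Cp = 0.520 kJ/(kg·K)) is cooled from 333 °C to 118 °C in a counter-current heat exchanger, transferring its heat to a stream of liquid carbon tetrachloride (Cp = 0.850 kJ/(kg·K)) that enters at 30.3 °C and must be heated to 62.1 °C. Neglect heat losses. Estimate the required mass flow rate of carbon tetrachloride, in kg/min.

ṁ_c = 914 kg/min

Heat released by hot stream: Q = 221 × 0.520 × (333 − 118) = 24708 kJ/min
Energy balance on cold side (adiabatic exchanger): Q = ṁ_c·Cp_c·(T_c,out − T_c,in)
ṁ_c = 24708 / [0.850 × (62.1 − 30.3)] = 914.09 kg/min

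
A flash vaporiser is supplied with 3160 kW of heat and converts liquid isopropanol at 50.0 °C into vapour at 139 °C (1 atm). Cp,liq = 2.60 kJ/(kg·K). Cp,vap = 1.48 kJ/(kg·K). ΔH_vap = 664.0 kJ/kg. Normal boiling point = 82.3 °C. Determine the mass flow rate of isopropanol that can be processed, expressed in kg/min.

ṁ = 228 kg/min

Δh = 2.60×(82.3−50.0) + 664.0 + 1.48×(139−82.3) = 831.9 kJ/kg
Q = 3160 kW = 3160 kJ/s = 189600 kJ/min
ṁ = Q/Δh = 189600 / 831.9 = 227.91 kg/min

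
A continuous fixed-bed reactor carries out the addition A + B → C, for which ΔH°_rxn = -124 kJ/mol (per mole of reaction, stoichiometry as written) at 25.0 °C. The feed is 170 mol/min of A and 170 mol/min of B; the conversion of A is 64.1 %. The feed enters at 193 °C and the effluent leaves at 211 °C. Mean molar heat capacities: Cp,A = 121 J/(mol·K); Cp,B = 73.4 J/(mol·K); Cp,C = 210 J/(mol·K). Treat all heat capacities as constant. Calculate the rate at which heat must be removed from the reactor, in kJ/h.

Extent of reaction ξ = 0.641 × 170 = 108.97 mol/min
Reaction term: ξ·ΔH°_rxn = 108.97 × -124 = -13512 kJ/min
Sensible, feed 193→25 °C: -5552.1 kJ/min
Outlet flows (mol/min): A 61.03, B 61.03, C 108.97
Sensible, products 25→211 °C: 6463.1 kJ/min
Q = ΔH = -12601 kJ/min = -210.02 kW
Heat removed = 756070 kJ/h

Q_out = 756000 kJ/h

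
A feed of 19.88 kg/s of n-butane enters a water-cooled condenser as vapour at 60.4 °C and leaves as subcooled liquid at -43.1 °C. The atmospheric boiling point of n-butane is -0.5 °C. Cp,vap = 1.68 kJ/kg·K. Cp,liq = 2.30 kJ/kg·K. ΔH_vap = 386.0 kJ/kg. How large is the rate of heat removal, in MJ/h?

vapour 60.4→-0.5 °C: -102.31 kJ/kg
condensation at -0.5 °C: -386 kJ/kg
liquid -0.5→-43.1 °C: -97.98 kJ/kg
Δh = -102.31 + -386 + -97.98 = -586.29 kJ/kg
Q = ṁ·Δh = 19.88 kg/s × -586.29 kJ/kg = -11655 kJ/s
|Q| = 11655 kW = 41960 MJ/h

Q_c = 42000 MJ/h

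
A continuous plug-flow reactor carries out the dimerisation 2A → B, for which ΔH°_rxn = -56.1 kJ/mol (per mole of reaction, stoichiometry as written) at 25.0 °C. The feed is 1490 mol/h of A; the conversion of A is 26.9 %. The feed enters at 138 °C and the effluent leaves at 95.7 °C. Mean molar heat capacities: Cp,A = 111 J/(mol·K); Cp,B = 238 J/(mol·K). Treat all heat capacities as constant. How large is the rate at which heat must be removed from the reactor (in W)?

Q_out = 5000 W

Extent of reaction ξ = 0.269 × 1490 / 2 = 200.41 mol/h
Reaction term: ξ·ΔH°_rxn = 200.41 × -56.1 = -11243 kJ/h
Sensible, feed 138→25 °C: -18689 kJ/h
Outlet flows (mol/h): A 1089.2, B 200.41
Sensible, products 25→95.7 °C: 11920 kJ/h
Q = ΔH = -18012 kJ/h = -5.0033 kW
Heat removed = 5003.3 W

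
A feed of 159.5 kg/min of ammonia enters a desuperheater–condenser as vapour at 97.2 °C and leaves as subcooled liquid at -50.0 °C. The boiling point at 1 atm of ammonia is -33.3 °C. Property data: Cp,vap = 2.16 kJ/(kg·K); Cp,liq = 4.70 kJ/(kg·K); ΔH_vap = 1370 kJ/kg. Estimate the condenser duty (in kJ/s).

Q_c = 4600 kJ/s

vapour 97.2→-33.3 °C: -281.88 kJ/kg
condensation at -33.3 °C: -1370 kJ/kg
liquid -33.3→-50.0 °C: -78.49 kJ/kg
Δh = -281.88 + -1370 + -78.49 = -1730.4 kJ/kg
Q = ṁ·Δh = 159.5 kg/min × -1730.4 kJ/kg = -275990 kJ/min
|Q| = 4599.9 kW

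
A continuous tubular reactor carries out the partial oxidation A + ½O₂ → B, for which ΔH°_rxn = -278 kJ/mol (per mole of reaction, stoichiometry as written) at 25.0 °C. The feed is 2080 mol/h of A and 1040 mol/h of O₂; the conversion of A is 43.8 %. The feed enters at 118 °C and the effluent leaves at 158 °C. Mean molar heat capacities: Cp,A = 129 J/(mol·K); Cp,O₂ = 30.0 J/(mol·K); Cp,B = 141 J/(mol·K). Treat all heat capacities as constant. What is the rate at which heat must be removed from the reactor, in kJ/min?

Extent of reaction ξ = 0.438 × 2080 = 911.04 mol/h
Reaction term: ξ·ΔH°_rxn = 911.04 × -278 = -253270 kJ/h
Sensible, feed 118→25 °C: -27855 kJ/h
Outlet flows (mol/h): A 1169, O₂ 584.48, B 911.04
Sensible, products 25→158 °C: 39473 kJ/h
Q = ΔH = -241650 kJ/h = -67.126 kW
Heat removed = 4027.5 kJ/min

Q_out = 4030 kJ/min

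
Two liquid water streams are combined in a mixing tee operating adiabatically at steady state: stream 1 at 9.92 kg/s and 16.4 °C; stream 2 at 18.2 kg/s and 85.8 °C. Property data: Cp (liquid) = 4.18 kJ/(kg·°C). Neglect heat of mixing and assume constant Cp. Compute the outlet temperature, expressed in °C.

T_out = 61.3 °C

Adiabatic, steady state ⇒ Σ ṁᵢCp,ᵢ(T_out − Tᵢ) = 0
T_out = Σ ṁᵢCp,ᵢTᵢ / Σ ṁᵢCp,ᵢ
      = 7207.4 / 117.54 = 61.317 °C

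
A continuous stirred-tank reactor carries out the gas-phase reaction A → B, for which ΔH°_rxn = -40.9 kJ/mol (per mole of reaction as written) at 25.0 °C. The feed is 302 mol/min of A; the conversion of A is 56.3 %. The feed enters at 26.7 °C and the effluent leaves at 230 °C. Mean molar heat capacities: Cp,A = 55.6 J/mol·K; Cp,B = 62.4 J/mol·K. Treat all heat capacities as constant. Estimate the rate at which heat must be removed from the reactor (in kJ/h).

Q_out = 198000 kJ/h

Extent of reaction ξ = 0.563 × 302 = 170.03 mol/min
Reaction term: ξ·ΔH°_rxn = 170.03 × -40.9 = -6954.1 kJ/min
Sensible, feed 26.7→25 °C: -28.545 kJ/min
Outlet flows (mol/min): A 131.97, B 170.03
Sensible, products 25→230 °C: 3679.2 kJ/min
Q = ΔH = -3303.4 kJ/min = -55.057 kW
Heat removed = 198200 kJ/h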